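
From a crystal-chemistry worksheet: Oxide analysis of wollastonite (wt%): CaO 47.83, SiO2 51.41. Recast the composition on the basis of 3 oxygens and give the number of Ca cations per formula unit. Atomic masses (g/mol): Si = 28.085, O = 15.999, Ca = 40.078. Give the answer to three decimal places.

0.998 Ca apfu

CaO: 47.83/56.077 = 0.85293 mol → 0.85293 mol Ca, 0.85293 mol O.
SiO2: 51.41/60.083 = 0.85565 mol → 0.85565 mol Si, 1.71130 mol O.
Total oxygen = 2.56423 mol. Normalization factor = 3/2.56423 = 1.16994.
Ca per 3 O = 0.85293 × 1.16994 = 0.998.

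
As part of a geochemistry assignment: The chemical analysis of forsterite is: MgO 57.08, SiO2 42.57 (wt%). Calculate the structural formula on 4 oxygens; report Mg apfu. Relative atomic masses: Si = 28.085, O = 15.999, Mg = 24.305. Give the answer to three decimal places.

1.999 Mg apfu

MgO (M=40.304): mol = 1.41624; Mg = 1.41624, O = 1.41624.
SiO2 (M=60.083): mol = 0.70852; Si = 0.70852, O = 1.41704.
ΣO = 2.83328; factor = 4/ΣO = 1.41179.
Mg apfu = 1.41624 × 1.41179 = 1.999.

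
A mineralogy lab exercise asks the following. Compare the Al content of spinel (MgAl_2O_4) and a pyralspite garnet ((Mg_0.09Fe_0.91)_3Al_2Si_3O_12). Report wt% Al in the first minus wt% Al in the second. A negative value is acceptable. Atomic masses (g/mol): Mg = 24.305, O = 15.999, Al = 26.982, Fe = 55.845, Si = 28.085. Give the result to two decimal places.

First mineral: 53.964 g Al in 142.265 g formula = 37.93 wt% Al.
Second mineral: 53.964 g Al in 489.226 g formula = 11.03 wt% Al.
37.93% − 11.03% gives a difference of 26.90 percentage points.

26.90 percentage points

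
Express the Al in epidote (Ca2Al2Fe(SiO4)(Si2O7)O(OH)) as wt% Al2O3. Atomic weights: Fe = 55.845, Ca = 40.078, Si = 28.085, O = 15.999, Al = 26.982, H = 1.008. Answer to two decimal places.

M(Ca2Al2Fe(SiO4)(Si2O7)O(OH)) = 483.215 g/mol; M(Al2O3) = 101.961 g/mol.
Moles Al2O3 per formula unit = 2 Al ÷ 2 = 1.0000.
Al2O3 fraction = (1.0000 × 101.961) / 483.215 = 101.961/483.215 = 0.2110.

21.10 wt%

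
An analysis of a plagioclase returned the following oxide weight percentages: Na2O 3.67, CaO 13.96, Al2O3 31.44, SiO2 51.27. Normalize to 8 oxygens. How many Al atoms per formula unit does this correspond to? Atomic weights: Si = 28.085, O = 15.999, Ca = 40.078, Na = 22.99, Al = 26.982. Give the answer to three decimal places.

Na2O: 3.67/61.979 = 0.05921 mol → 0.11842 mol Na, 0.05921 mol O.
CaO: 13.96/56.077 = 0.24894 mol → 0.24894 mol Ca, 0.24894 mol O.
Al2O3: 31.44/101.961 = 0.30835 mol → 0.61670 mol Al, 0.92505 mol O.
SiO2: 51.27/60.083 = 0.85332 mol → 0.85332 mol Si, 1.70664 mol O.
Total oxygen = 2.93984 mol. Normalization factor = 8/2.93984 = 2.72124.
Al per 8 O = 0.61670 × 2.72124 = 1.678.

1.678 Al apfu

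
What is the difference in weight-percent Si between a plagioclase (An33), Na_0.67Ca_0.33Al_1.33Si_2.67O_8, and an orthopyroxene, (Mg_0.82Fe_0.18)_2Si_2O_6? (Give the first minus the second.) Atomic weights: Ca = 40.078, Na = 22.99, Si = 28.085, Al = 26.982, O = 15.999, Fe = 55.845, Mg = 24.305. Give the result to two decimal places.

1.55 percentage points

Si in Na_0.67Ca_0.33Al_1.33Si_2.67O_8: molar mass 267.494 g/mol; 2.67×28.085 = 74.987 g → 28.03 wt%.
Si in (Mg_0.82Fe_0.18)_2Si_2O_6: molar mass 212.128 g/mol; 2×28.085 = 56.170 g → 26.48 wt%.
Difference = 28.03 − 26.48 = 1.55 percentage points.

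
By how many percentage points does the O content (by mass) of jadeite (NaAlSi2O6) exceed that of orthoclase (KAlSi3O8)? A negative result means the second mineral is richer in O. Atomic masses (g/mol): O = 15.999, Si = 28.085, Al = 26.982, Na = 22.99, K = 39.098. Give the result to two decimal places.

O in NaAlSi2O6: molar mass 202.136 g/mol; 6×15.999 = 95.994 g → 47.49 wt%.
O in KAlSi3O8: molar mass 278.327 g/mol; 8×15.999 = 127.992 g → 45.99 wt%.
Difference = 47.49 − 45.99 = 1.50 percentage points.

1.50 percentage points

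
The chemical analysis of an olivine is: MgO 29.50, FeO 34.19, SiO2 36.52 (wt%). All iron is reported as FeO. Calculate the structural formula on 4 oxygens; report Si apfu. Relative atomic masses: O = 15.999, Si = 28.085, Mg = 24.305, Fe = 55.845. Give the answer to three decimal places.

29.50 wt% MgO ÷ 40.304 g/mol = 0.73194 mol, giving 0.73194 Mg and 0.73194 O.
34.19 wt% FeO ÷ 71.844 g/mol = 0.47589 mol, giving 0.47589 Fe and 0.47589 O.
36.52 wt% SiO2 ÷ 60.083 g/mol = 0.60783 mol, giving 0.60783 Si and 1.21566 O.
Oxygen sums to 2.42349; scaling by 4/2.42349 = 1.65051 puts the formula on 4 O.
Si: 0.60783 × 1.65051 = 1.003 atoms per formula unit.

1.003 Si apfu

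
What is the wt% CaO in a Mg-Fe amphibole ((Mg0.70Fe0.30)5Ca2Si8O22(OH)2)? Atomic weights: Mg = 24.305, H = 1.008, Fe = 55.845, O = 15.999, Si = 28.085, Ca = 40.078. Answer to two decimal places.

M((Mg0.70Fe0.30)5Ca2Si8O22(OH)2) = 859.663 g/mol; M(CaO) = 56.077 g/mol.
Moles CaO per formula unit = 2 Ca ÷ 1 = 2.0000.
CaO fraction = (2.0000 × 56.077) / 859.663 = 112.154/859.663 = 0.1305.

13.05 wt%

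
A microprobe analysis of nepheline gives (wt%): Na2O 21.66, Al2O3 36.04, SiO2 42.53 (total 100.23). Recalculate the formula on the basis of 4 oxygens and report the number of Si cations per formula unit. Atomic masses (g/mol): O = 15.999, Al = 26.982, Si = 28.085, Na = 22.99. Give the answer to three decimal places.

1.002 Si apfu

Na2O (M=61.979): mol = 0.34947; Na = 0.69894, O = 0.34947.
Al2O3 (M=101.961): mol = 0.35347; Al = 0.70694, O = 1.06041.
SiO2 (M=60.083): mol = 0.70785; Si = 0.70785, O = 1.41570.
ΣO = 2.82558; factor = 4/ΣO = 1.41564.
Si apfu = 0.70785 × 1.41564 = 1.002.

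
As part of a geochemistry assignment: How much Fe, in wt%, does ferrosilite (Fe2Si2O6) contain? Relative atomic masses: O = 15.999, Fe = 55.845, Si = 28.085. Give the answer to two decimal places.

Molar mass of Fe2Si2O6: 2×55.845 + 2×28.085 + 6×15.999 = 263.854 g/mol.
Mass of Fe per formula unit: 2 × 55.845 = 111.690 g.
Weight fraction Fe = 111.690 / 263.854 = 0.4233.

42.33 wt%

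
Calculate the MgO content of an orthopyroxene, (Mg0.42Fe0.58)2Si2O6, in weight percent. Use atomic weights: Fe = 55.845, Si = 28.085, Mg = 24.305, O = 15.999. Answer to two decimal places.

14.26 wt%

M((Mg0.42Fe0.58)2Si2O6) = 237.360 g/mol; M(MgO) = 40.304 g/mol.
Moles MgO per formula unit = 0.84 Mg ÷ 1 = 0.8400.
MgO fraction = (0.8400 × 40.304) / 237.360 = 33.855/237.360 = 0.1426.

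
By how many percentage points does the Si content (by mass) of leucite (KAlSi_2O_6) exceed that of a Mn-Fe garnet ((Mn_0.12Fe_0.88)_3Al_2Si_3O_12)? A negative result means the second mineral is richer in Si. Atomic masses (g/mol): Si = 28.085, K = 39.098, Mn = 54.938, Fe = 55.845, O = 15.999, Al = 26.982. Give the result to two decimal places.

8.80 percentage points

First mineral: 56.170 g Si in 218.244 g formula = 25.74 wt% Si.
Second mineral: 84.255 g Si in 497.415 g formula = 16.94 wt% Si.
25.74% − 16.94% gives a difference of 8.80 percentage points.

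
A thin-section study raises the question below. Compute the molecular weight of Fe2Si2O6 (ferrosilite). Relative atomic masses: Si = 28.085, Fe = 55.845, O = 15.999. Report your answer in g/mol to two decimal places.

263.85 g/mol

The formula mass is the sum 2(55.845) + 2(28.085) + 6(15.999).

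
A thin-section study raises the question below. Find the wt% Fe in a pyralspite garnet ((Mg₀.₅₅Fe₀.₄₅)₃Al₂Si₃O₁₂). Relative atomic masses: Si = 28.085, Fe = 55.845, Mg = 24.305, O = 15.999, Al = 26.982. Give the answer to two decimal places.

16.92 mass %

Formula mass = 1.65·24.305 + 1.35·55.845 + 2·26.982 + 3·28.085 + 12·15.999 = 445.701 g/mol, of which 75.391 g is Fe.
So Fe makes up 75.391/445.701 = 0.1692 of the mass, i.e. 16.92%.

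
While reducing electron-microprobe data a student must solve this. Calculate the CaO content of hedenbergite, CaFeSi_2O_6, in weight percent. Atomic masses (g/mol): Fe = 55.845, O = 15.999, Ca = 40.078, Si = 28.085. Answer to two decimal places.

Formula mass = 248.087 g/mol.
1 Ca → 1.0000 mol CaO per formula unit; M(CaO) = 56.077, so CaO mass = 56.077 g.
56.077/248.087 × 100 = 22.60 wt%.

22.60 wt%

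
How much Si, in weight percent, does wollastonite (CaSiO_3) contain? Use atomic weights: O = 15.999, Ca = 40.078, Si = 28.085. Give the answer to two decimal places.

24.18 weight percent

M(CaSiO_3) = 116.160 g/mol.
Si contributes 1 × 28.085 = 28.085 g per mole.
28.085/116.160 = 0.2418 → 24.18%.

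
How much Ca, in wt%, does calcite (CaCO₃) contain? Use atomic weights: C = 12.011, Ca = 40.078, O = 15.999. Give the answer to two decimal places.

Molar mass of CaCO₃: 1*40.078 + 1*12.011 + 3*15.999 = 100.086 g/mol.
Mass of Ca per formula unit: 1 × 40.078 = 40.078 g.
Weight fraction Ca = 40.078 / 100.086 = 0.4004.

40.04 wt%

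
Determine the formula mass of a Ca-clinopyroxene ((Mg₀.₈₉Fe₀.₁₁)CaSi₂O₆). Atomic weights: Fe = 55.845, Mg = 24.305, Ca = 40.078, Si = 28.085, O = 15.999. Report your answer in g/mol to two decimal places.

The formula mass is the sum 0.89×24.305 + 0.11×55.845 + 1×40.078 + 2×28.085 + 6×15.999.

220.02 g/mol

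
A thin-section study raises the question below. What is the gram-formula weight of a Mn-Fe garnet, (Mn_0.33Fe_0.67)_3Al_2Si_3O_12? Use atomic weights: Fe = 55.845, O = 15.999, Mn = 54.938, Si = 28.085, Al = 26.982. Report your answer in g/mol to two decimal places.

496.84 g/mol

The formula mass is the sum 0.99(54.938) + 2.01(55.845) + 2(26.982) + 3(28.085) + 12(15.999).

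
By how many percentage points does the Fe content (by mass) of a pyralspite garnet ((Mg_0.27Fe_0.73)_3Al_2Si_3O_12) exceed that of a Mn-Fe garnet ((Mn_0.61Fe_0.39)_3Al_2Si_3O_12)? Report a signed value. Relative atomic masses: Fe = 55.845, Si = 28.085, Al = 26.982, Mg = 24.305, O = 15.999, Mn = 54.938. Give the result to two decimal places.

First mineral: 122.301 g Fe in 472.195 g formula = 25.90 wt% Fe.
Second mineral: 65.339 g Fe in 496.082 g formula = 13.17 wt% Fe.
25.90% − 13.17% gives a difference of 12.73 percentage points.

12.73 percentage points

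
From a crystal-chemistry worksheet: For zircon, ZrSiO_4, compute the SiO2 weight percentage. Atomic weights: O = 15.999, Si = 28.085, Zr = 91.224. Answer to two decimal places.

32.78 wt%

Molar mass of ZrSiO_4 = 1*91.224 + 1*28.085 + 4*15.999 = 183.305 g/mol.
Each formula unit contains 1 Si, equivalent to 1/1 = 1.0000 mol SiO2.
M(SiO2) = 1×28.085 + 2×15.999 = 60.083 g/mol.
Mass of SiO2 per formula unit = 1.0000 × 60.083 = 60.083 g.
SiO2 wt% = 60.083 / 183.305 × 100 = 32.78%.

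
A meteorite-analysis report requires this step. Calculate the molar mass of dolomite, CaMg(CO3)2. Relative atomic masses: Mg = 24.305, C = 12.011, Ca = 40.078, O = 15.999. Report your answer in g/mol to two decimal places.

184.40 g/mol

M = 1×40.078 + 1×24.305 + 2×12.011 + 6×15.999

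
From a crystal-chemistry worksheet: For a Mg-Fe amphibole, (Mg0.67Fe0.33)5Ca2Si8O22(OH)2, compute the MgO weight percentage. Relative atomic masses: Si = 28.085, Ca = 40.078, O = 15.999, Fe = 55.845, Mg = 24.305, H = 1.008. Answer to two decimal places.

15.62 wt%

Molar mass of (Mg0.67Fe0.33)5Ca2Si8O22(OH)2 = 3.35×24.305 + 1.65×55.845 + 2×40.078 + 8×28.085 + 24×15.999 + 2×1.008 = 864.394 g/mol.
Each formula unit contains 3.35 Mg, equivalent to 3.35/1 = 3.3500 mol MgO.
M(MgO) = 1×24.305 + 1×15.999 = 40.304 g/mol.
Mass of MgO per formula unit = 3.3500 × 40.304 = 135.018 g.
MgO wt% = 135.018 / 864.394 × 100 = 15.62%.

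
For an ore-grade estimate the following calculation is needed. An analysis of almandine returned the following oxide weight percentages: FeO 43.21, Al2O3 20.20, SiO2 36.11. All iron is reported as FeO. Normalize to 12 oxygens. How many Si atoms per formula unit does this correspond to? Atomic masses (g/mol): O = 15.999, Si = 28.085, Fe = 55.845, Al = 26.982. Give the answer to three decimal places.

3.008 Si apfu

FeO (M=71.844): mol = 0.60144; Fe = 0.60144, O = 0.60144.
Al2O3 (M=101.961): mol = 0.19811; Al = 0.39622, O = 0.59433.
SiO2 (M=60.083): mol = 0.60100; Si = 0.60100, O = 1.20200.
ΣO = 2.39777; factor = 12/ΣO = 5.00465.
Si apfu = 0.60100 × 5.00465 = 3.008.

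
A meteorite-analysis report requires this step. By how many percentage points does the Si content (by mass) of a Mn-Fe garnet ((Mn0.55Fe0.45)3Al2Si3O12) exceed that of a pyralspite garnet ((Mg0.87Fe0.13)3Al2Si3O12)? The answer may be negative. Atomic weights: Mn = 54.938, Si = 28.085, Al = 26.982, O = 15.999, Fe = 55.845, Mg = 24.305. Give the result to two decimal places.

-3.30 percentage points

M((Mn0.55Fe0.45)3Al2Si3O12) = 496.245 g/mol, so wt% Si = 84.255/496.245 × 100 = 16.98%.
M((Mg0.87Fe0.13)3Al2Si3O12) = 415.423 g/mol, so wt% Si = 84.255/415.423 × 100 = 20.28%.
16.98 − 20.28 = -3.30 pp.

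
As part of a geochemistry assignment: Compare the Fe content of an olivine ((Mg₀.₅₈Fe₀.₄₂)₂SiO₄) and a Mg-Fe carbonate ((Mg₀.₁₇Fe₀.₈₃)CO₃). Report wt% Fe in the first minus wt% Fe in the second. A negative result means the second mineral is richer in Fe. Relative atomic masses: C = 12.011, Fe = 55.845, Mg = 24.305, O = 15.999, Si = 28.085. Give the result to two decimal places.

M((Mg₀.₅₈Fe₀.₄₂)₂SiO₄) = 167.185 g/mol, so wt% Fe = 46.910/167.185 × 100 = 28.06%.
M((Mg₀.₁₇Fe₀.₈₃)CO₃) = 110.491 g/mol, so wt% Fe = 46.351/110.491 × 100 = 41.95%.
28.06 − 41.95 = -13.89 pp.

-13.89 percentage points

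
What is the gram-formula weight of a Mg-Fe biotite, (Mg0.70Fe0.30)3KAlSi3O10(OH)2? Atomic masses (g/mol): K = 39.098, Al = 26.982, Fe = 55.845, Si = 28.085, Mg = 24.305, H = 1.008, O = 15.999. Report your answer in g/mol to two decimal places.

445.64 g/mol

The formula mass is the sum 2.10*24.305 + 0.90*55.845 + 1*39.098 + 1*26.982 + 3*28.085 + 12*15.999 + 2*1.008.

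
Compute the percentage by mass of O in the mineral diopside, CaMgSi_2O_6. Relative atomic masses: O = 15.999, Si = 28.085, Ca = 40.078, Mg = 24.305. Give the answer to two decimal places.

44.33 weight percent

M(CaMgSi_2O_6) = 216.547 g/mol.
O contributes 6 × 15.999 = 95.994 g per mole.
95.994/216.547 = 0.4433 → 44.33%.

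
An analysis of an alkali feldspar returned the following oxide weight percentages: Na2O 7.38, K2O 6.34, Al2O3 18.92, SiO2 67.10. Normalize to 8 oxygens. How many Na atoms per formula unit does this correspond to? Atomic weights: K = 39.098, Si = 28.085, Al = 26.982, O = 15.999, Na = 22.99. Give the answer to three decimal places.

Na2O (M=61.979): mol = 0.11907; Na = 0.23814, O = 0.11907.
K2O (M=94.195): mol = 0.06731; K = 0.13462, O = 0.06731.
Al2O3 (M=101.961): mol = 0.18556; Al = 0.37112, O = 0.55668.
SiO2 (M=60.083): mol = 1.11679; Si = 1.11679, O = 2.23358.
ΣO = 2.97664; factor = 8/ΣO = 2.68759.
Na apfu = 0.23814 × 2.68759 = 0.640.

0.640 Na apfu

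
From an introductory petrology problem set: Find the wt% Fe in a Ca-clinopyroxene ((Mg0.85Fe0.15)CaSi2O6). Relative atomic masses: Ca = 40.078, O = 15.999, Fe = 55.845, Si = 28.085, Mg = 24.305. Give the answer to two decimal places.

3.79 wt%

Molar mass of (Mg0.85Fe0.15)CaSi2O6: 0.85×24.305 + 0.15×55.845 + 1×40.078 + 2×28.085 + 6×15.999 = 221.278 g/mol.
Mass of Fe per formula unit: 0.15 × 55.845 = 8.377 g.
Weight fraction Fe = 8.377 / 221.278 = 0.0379.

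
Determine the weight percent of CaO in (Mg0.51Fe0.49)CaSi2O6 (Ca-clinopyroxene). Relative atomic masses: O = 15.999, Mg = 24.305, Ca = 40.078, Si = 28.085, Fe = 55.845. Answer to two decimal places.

24.17 wt%

M((Mg0.51Fe0.49)CaSi2O6) = 232.002 g/mol; M(CaO) = 56.077 g/mol.
Moles CaO per formula unit = 1 Ca ÷ 1 = 1.0000.
CaO fraction = (1.0000 × 56.077) / 232.002 = 56.077/232.002 = 0.2417.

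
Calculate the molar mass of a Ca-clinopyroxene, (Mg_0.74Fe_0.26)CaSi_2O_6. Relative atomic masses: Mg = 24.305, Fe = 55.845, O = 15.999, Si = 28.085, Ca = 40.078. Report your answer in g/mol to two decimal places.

224.75 g/mol

The formula mass is the sum 0.74×24.305 + 0.26×55.845 + 1×40.078 + 2×28.085 + 6×15.999.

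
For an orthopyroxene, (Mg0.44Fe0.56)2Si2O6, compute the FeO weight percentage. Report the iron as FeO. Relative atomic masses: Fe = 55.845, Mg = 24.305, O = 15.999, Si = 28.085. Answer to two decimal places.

34.08 wt%

M((Mg0.44Fe0.56)2Si2O6) = 236.099 g/mol; M(FeO) = 71.844 g/mol.
Moles FeO per formula unit = 1.12 Fe ÷ 1 = 1.1200.
FeO fraction = (1.1200 × 71.844) / 236.099 = 80.465/236.099 = 0.3408.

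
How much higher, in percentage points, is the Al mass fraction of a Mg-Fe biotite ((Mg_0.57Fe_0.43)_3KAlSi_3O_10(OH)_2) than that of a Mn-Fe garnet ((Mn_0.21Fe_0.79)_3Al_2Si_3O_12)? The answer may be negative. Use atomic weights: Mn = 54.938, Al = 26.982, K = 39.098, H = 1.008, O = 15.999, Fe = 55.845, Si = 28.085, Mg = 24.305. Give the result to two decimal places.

-4.96 percentage points

M((Mg_0.57Fe_0.43)_3KAlSi_3O_10(OH)_2) = 457.941 g/mol, so wt% Al = 26.982/457.941 × 100 = 5.89%.
M((Mn_0.21Fe_0.79)_3Al_2Si_3O_12) = 497.171 g/mol, so wt% Al = 53.964/497.171 × 100 = 10.85%.
5.89 − 10.85 = -4.96 pp.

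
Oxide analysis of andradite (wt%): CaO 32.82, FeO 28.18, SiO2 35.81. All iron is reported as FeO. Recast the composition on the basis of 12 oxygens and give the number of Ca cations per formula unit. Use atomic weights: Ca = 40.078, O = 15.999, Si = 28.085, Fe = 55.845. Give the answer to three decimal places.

3.237 Ca apfu

CaO: 32.82/56.077 = 0.58527 mol → 0.58527 mol Ca, 0.58527 mol O.
FeO: 28.18/71.844 = 0.39224 mol → 0.39224 mol Fe, 0.39224 mol O.
SiO2: 35.81/60.083 = 0.59601 mol → 0.59601 mol Si, 1.19202 mol O.
Total oxygen = 2.16953 mol. Normalization factor = 12/2.16953 = 5.53115.
Ca per 12 O = 0.58527 × 5.53115 = 3.237.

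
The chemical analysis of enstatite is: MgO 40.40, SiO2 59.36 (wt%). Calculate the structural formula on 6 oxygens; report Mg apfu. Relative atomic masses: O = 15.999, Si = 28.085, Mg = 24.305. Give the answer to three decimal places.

2.019 Mg apfu

40.40 wt% MgO ÷ 40.304 g/mol = 1.00238 mol, giving 1.00238 Mg and 1.00238 O.
59.36 wt% SiO2 ÷ 60.083 g/mol = 0.98797 mol, giving 0.98797 Si and 1.97594 O.
Oxygen sums to 2.97832; scaling by 6/2.97832 = 2.01456 puts the formula on 6 O.
Mg: 1.00238 × 2.01456 = 2.019 atoms per formula unit.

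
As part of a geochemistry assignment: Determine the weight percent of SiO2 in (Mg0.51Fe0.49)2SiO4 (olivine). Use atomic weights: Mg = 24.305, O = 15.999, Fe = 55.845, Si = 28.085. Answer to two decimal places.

35.01 wt%

Formula mass = 171.600 g/mol.
1 Si → 1.0000 mol SiO2 per formula unit; M(SiO2) = 60.083, so SiO2 mass = 60.083 g.
60.083/171.600 × 100 = 35.01 wt%.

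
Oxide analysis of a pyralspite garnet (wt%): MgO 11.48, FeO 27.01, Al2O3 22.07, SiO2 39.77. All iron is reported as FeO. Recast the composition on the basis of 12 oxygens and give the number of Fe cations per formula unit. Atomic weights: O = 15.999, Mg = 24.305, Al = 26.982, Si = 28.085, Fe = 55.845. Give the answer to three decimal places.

MgO (M=40.304): mol = 0.28484; Mg = 0.28484, O = 0.28484.
FeO (M=71.844): mol = 0.37595; Fe = 0.37595, O = 0.37595.
Al2O3 (M=101.961): mol = 0.21646; Al = 0.43292, O = 0.64938.
SiO2 (M=60.083): mol = 0.66192; Si = 0.66192, O = 1.32384.
ΣO = 2.63401; factor = 12/ΣO = 4.55579.
Fe apfu = 0.37595 × 4.55579 = 1.713.

1.713 Fe apfu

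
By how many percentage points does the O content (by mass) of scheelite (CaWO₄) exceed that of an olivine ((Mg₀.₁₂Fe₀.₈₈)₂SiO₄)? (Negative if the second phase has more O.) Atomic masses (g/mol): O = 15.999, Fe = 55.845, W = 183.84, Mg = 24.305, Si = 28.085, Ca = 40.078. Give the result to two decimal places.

M(CaWO₄) = 287.914 g/mol, so wt% O = 63.996/287.914 × 100 = 22.23%.
M((Mg₀.₁₂Fe₀.₈₈)₂SiO₄) = 196.201 g/mol, so wt% O = 63.996/196.201 × 100 = 32.62%.
22.23 − 32.62 = -10.39 pp.

-10.39 percentage points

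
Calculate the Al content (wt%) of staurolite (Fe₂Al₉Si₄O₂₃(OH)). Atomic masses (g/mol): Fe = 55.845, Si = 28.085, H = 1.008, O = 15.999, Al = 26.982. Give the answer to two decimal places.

M(Fe₂Al₉Si₄O₂₃(OH)) = 851.852 g/mol.
Al contributes 9 × 26.982 = 242.838 g per mole.
242.838/851.852 = 0.2851 → 28.51%.

28.51 wt%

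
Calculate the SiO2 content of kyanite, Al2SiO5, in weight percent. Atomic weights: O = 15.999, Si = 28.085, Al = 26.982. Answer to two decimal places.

37.08 wt%

M(Al2SiO5) = 162.044 g/mol; M(SiO2) = 60.083 g/mol.
Moles SiO2 per formula unit = 1 Si ÷ 1 = 1.0000.
SiO2 fraction = (1.0000 × 60.083) / 162.044 = 60.083/162.044 = 0.3708.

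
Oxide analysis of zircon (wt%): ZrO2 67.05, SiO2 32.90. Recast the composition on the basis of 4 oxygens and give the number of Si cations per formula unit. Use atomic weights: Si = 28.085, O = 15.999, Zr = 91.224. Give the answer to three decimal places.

1.003 Si apfu

ZrO2: 67.05/123.222 = 0.54414 mol → 0.54414 mol Zr, 1.08828 mol O.
SiO2: 32.90/60.083 = 0.54758 mol → 0.54758 mol Si, 1.09516 mol O.
Total oxygen = 2.18344 mol. Normalization factor = 4/2.18344 = 1.83197.
Si per 4 O = 0.54758 × 1.83197 = 1.003.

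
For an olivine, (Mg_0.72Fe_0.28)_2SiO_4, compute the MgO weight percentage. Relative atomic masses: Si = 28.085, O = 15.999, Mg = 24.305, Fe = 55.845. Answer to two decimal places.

36.65 wt%

Formula mass = 158.353 g/mol.
1.44 Mg → 1.4400 mol MgO per formula unit; M(MgO) = 40.304, so MgO mass = 58.038 g.
58.038/158.353 × 100 = 36.65 wt%.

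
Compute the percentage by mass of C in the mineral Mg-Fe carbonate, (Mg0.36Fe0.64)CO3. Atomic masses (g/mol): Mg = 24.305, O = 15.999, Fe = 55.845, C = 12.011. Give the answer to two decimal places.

11.49 wt%

Molar mass of (Mg0.36Fe0.64)CO3: 0.36*24.305 + 0.64*55.845 + 1*12.011 + 3*15.999 = 104.499 g/mol.
Mass of C per formula unit: 1 × 12.011 = 12.011 g.
Weight fraction C = 12.011 / 104.499 = 0.1149.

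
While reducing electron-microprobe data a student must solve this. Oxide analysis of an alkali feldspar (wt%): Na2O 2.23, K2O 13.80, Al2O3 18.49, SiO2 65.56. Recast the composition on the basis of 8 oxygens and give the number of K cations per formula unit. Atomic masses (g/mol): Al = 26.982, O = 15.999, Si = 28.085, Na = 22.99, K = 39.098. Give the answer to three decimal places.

0.806 K apfu

Na2O: 2.23/61.979 = 0.03598 mol → 0.07196 mol Na, 0.03598 mol O.
K2O: 13.80/94.195 = 0.14650 mol → 0.29300 mol K, 0.14650 mol O.
Al2O3: 18.49/101.961 = 0.18134 mol → 0.36268 mol Al, 0.54402 mol O.
SiO2: 65.56/60.083 = 1.09116 mol → 1.09116 mol Si, 2.18232 mol O.
Total oxygen = 2.90882 mol. Normalization factor = 8/2.90882 = 2.75026.
K per 8 O = 0.29300 × 2.75026 = 0.806.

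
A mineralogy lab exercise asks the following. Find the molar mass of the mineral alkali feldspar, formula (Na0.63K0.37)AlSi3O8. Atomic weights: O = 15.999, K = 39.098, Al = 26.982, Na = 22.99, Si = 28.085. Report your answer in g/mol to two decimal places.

M = 0.63·22.99 + 0.37·39.098 + 1·26.982 + 3·28.085 + 8·15.999

268.18 g/mol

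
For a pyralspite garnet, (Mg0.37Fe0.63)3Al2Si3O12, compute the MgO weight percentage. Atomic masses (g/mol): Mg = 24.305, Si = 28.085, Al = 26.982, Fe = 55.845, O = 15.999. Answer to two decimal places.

9.67 wt%

Molar mass of (Mg0.37Fe0.63)3Al2Si3O12 = 1.11×24.305 + 1.89×55.845 + 2×26.982 + 3×28.085 + 12×15.999 = 462.733 g/mol.
Each formula unit contains 1.11 Mg, equivalent to 1.11/1 = 1.1100 mol MgO.
M(MgO) = 1×24.305 + 1×15.999 = 40.304 g/mol.
Mass of MgO per formula unit = 1.1100 × 40.304 = 44.737 g.
MgO wt% = 44.737 / 462.733 × 100 = 9.67%.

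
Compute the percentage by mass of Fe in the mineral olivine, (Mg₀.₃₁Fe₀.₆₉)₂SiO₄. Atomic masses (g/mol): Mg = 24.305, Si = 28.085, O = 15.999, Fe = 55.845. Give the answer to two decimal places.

Molar mass of (Mg₀.₃₁Fe₀.₆₉)₂SiO₄: 0.62*24.305 + 1.38*55.845 + 1*28.085 + 4*15.999 = 184.216 g/mol.
Mass of Fe per formula unit: 1.38 × 55.845 = 77.066 g.
Weight fraction Fe = 77.066 / 184.216 = 0.4183.

41.83 wt%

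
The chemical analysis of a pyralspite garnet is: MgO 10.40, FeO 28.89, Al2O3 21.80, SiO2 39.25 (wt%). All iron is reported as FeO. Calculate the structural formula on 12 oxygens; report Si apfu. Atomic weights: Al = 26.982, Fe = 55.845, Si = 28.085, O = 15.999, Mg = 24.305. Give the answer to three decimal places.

3.006 Si apfu

MgO: 10.40/40.304 = 0.25804 mol → 0.25804 mol Mg, 0.25804 mol O.
FeO: 28.89/71.844 = 0.40212 mol → 0.40212 mol Fe, 0.40212 mol O.
Al2O3: 21.80/101.961 = 0.21381 mol → 0.42762 mol Al, 0.64143 mol O.
SiO2: 39.25/60.083 = 0.65326 mol → 0.65326 mol Si, 1.30652 mol O.
Total oxygen = 2.60811 mol. Normalization factor = 12/2.60811 = 4.60103.
Si per 12 O = 0.65326 × 4.60103 = 3.006.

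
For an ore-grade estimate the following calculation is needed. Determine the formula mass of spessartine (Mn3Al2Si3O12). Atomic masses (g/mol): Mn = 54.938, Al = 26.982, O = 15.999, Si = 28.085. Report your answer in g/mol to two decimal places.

495.02 g/mol

Mn: 3 × 54.938 = 164.8140
Al: 2 × 26.982 = 53.9640
Si: 3 × 28.085 = 84.2550
O: 12 × 15.999 = 191.9880
Summing the contributions gives the formula mass.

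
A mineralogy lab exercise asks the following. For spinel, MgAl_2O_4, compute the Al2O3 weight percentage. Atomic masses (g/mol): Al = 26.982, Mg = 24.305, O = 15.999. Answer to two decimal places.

71.67 wt%

Formula mass = 142.265 g/mol.
2 Al → 1.0000 mol Al2O3 per formula unit; M(Al2O3) = 101.961, so Al2O3 mass = 101.961 g.
101.961/142.265 × 100 = 71.67 wt%.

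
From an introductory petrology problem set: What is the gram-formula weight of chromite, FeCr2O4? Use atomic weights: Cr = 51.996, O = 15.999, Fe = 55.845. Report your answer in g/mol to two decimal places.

Fe: 1 × 55.845 = 55.8450
Cr: 2 × 51.996 = 103.9920
O: 4 × 15.999 = 63.9960
Summing the contributions gives the formula mass.

223.83 g/mol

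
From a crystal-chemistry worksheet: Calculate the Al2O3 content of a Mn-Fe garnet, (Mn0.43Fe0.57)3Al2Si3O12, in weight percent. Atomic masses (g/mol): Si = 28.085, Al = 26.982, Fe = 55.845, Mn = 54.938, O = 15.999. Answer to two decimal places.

Molar mass of (Mn0.43Fe0.57)3Al2Si3O12 = 1.29*54.938 + 1.71*55.845 + 2*26.982 + 3*28.085 + 12*15.999 = 496.572 g/mol.
Each formula unit contains 2 Al, equivalent to 2/2 = 1.0000 mol Al2O3.
M(Al2O3) = 2×26.982 + 3×15.999 = 101.961 g/mol.
Mass of Al2O3 per formula unit = 1.0000 × 101.961 = 101.961 g.
Al2O3 wt% = 101.961 / 496.572 × 100 = 20.53%.

20.53 wt%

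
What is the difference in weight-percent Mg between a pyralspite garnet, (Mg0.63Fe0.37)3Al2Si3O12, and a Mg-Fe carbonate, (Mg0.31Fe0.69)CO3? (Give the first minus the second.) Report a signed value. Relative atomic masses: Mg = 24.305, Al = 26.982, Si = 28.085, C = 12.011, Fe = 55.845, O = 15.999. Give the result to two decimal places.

3.38 percentage points

M((Mg0.63Fe0.37)3Al2Si3O12) = 438.131 g/mol, so wt% Mg = 45.936/438.131 × 100 = 10.48%.
M((Mg0.31Fe0.69)CO3) = 106.076 g/mol, so wt% Mg = 7.535/106.076 × 100 = 7.10%.
10.48 − 7.10 = 3.38 pp.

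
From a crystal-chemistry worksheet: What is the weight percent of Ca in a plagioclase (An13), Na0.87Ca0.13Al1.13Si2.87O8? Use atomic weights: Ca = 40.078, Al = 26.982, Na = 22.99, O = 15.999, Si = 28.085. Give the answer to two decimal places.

1.97 weight percent

M(Na0.87Ca0.13Al1.13Si2.87O8) = 264.297 g/mol.
Ca contributes 0.13 × 40.078 = 5.210 g per mole.
5.210/264.297 = 0.0197 → 1.97%.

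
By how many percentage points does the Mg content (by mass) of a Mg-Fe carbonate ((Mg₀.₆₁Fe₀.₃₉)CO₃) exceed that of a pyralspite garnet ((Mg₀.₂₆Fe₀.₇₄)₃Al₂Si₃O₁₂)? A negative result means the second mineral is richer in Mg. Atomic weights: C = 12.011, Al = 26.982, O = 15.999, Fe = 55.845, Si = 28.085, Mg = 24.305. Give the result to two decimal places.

11.34 percentage points

Mg in (Mg₀.₆₁Fe₀.₃₉)CO₃: molar mass 96.614 g/mol; 0.61×24.305 = 14.826 g → 15.35 wt%.
Mg in (Mg₀.₂₆Fe₀.₇₄)₃Al₂Si₃O₁₂: molar mass 473.141 g/mol; 0.78×24.305 = 18.958 g → 4.01 wt%.
Difference = 15.35 − 4.01 = 11.34 percentage points.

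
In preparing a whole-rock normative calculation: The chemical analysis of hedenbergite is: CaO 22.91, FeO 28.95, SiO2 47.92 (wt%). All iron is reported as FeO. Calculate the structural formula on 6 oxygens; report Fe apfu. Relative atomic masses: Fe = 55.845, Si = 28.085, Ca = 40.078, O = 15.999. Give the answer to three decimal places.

1.005 Fe apfu

CaO: 22.91/56.077 = 0.40855 mol → 0.40855 mol Ca, 0.40855 mol O.
FeO: 28.95/71.844 = 0.40296 mol → 0.40296 mol Fe, 0.40296 mol O.
SiO2: 47.92/60.083 = 0.79756 mol → 0.79756 mol Si, 1.59512 mol O.
Total oxygen = 2.40663 mol. Normalization factor = 6/2.40663 = 2.49311.
Fe per 6 O = 0.40296 × 2.49311 = 1.005.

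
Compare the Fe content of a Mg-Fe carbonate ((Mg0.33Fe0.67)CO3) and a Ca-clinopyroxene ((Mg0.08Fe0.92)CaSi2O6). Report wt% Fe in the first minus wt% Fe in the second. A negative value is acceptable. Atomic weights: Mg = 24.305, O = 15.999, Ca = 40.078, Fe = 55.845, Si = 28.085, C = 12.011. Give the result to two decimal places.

14.56 percentage points

First mineral: 37.416 g Fe in 105.445 g formula = 35.48 wt% Fe.
Second mineral: 51.377 g Fe in 245.564 g formula = 20.92 wt% Fe.
35.48% − 20.92% gives a difference of 14.56 percentage points.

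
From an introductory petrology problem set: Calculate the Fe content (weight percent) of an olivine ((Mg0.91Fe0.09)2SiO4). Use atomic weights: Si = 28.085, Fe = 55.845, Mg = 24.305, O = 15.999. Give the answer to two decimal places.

Formula mass = 1.82×24.305 + 0.18×55.845 + 1×28.085 + 4×15.999 = 146.368 g/mol, of which 10.052 g is Fe.
So Fe makes up 10.052/146.368 = 0.0687 of the mass, i.e. 6.87%.

6.87 weight percent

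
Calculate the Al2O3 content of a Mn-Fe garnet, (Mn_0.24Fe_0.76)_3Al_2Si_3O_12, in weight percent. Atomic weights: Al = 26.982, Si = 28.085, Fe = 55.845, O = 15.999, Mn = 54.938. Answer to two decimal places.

20.51 wt%

Formula mass = 497.089 g/mol.
2 Al → 1.0000 mol Al2O3 per formula unit; M(Al2O3) = 101.961, so Al2O3 mass = 101.961 g.
101.961/497.089 × 100 = 20.51 wt%.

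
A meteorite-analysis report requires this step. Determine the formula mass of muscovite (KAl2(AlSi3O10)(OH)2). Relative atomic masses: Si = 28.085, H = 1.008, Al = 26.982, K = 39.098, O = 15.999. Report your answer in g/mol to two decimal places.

K: 1 × 39.098 = 39.0980
Al: 3 × 26.982 = 80.9460
Si: 3 × 28.085 = 84.2550
O: 12 × 15.999 = 191.9880
H: 2 × 1.008 = 2.0160
Summing the contributions gives the formula mass.

398.30 g/mol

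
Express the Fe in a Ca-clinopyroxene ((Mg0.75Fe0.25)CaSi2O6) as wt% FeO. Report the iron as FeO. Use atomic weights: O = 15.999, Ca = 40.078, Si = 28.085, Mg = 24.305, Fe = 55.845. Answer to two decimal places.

8.00 wt%

Formula mass = 224.432 g/mol.
0.25 Fe → 0.2500 mol FeO per formula unit; M(FeO) = 71.844, so FeO mass = 17.961 g.
17.961/224.432 × 100 = 8.00 wt%.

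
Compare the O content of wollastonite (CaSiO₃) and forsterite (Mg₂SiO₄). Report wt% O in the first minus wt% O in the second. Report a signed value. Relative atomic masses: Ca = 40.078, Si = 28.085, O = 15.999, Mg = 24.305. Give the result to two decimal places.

O in CaSiO₃: molar mass 116.160 g/mol; 3×15.999 = 47.997 g → 41.32 wt%.
O in Mg₂SiO₄: molar mass 140.691 g/mol; 4×15.999 = 63.996 g → 45.49 wt%.
Difference = 41.32 − 45.49 = -4.17 percentage points.

-4.17 percentage points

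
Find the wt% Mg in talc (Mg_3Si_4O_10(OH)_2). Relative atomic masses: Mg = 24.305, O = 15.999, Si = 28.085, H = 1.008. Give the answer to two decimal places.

19.23 mass %

Molar mass of Mg_3Si_4O_10(OH)_2: 3*24.305 + 4*28.085 + 12*15.999 + 2*1.008 = 379.259 g/mol.
Mass of Mg per formula unit: 3 × 24.305 = 72.915 g.
Weight fraction Mg = 72.915 / 379.259 = 0.1923.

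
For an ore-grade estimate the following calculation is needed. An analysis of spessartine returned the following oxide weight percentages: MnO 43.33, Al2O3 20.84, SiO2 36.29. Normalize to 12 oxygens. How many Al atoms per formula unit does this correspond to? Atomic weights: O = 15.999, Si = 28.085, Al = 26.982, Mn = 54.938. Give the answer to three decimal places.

2.017 Al apfu

MnO: 43.33/70.937 = 0.61082 mol → 0.61082 mol Mn, 0.61082 mol O.
Al2O3: 20.84/101.961 = 0.20439 mol → 0.40878 mol Al, 0.61317 mol O.
SiO2: 36.29/60.083 = 0.60400 mol → 0.60400 mol Si, 1.20800 mol O.
Total oxygen = 2.43199 mol. Normalization factor = 12/2.43199 = 4.93423.
Al per 12 O = 0.40878 × 4.93423 = 2.017.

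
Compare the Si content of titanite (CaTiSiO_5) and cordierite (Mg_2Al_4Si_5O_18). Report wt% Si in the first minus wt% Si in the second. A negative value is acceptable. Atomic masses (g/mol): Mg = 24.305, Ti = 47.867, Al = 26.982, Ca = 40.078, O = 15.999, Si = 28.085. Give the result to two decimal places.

-9.68 percentage points

M(CaTiSiO_5) = 196.025 g/mol, so wt% Si = 28.085/196.025 × 100 = 14.33%.
M(Mg_2Al_4Si_5O_18) = 584.945 g/mol, so wt% Si = 140.425/584.945 × 100 = 24.01%.
14.33 − 24.01 = -9.68 pp.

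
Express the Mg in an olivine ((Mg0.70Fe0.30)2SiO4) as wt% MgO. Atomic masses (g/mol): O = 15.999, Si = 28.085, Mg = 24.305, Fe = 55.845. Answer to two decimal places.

35.35 wt%

Molar mass of (Mg0.70Fe0.30)2SiO4 = 1.40·24.305 + 0.60·55.845 + 1·28.085 + 4·15.999 = 159.615 g/mol.
Each formula unit contains 1.40 Mg, equivalent to 1.40/1 = 1.4000 mol MgO.
M(MgO) = 1×24.305 + 1×15.999 = 40.304 g/mol.
Mass of MgO per formula unit = 1.4000 × 40.304 = 56.426 g.
MgO wt% = 56.426 / 159.615 × 100 = 35.35%.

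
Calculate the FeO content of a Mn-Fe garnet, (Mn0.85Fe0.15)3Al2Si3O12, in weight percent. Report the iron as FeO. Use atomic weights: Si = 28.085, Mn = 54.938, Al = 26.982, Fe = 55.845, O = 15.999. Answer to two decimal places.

6.53 wt%

Formula mass = 495.429 g/mol.
0.45 Fe → 0.4500 mol FeO per formula unit; M(FeO) = 71.844, so FeO mass = 32.330 g.
32.330/495.429 × 100 = 6.53 wt%.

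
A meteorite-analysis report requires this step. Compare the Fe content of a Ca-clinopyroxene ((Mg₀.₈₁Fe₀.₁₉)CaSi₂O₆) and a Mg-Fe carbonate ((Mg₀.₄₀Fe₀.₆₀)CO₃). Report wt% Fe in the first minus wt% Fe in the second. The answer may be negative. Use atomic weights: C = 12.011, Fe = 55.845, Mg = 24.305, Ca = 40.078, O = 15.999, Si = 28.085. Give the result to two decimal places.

-27.69 percentage points

Fe in (Mg₀.₈₁Fe₀.₁₉)CaSi₂O₆: molar mass 222.540 g/mol; 0.19×55.845 = 10.611 g → 4.77 wt%.
Fe in (Mg₀.₄₀Fe₀.₆₀)CO₃: molar mass 103.237 g/mol; 0.60×55.845 = 33.507 g → 32.46 wt%.
Difference = 4.77 − 32.46 = -27.69 percentage points.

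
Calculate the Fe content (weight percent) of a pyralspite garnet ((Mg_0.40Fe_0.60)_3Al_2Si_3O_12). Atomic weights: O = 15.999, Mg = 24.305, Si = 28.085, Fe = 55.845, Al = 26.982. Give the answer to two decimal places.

M((Mg_0.40Fe_0.60)_3Al_2Si_3O_12) = 459.894 g/mol.
Fe contributes 1.80 × 55.845 = 100.521 g per mole.
100.521/459.894 = 0.2186 → 21.86%.

21.86 weight percent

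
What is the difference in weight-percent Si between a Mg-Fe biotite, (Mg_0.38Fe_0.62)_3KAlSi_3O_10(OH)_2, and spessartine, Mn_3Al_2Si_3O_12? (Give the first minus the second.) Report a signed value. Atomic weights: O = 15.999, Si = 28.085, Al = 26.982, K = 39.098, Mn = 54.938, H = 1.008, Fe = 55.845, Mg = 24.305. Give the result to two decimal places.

First mineral: 84.255 g Si in 475.918 g formula = 17.70 wt% Si.
Second mineral: 84.255 g Si in 495.021 g formula = 17.02 wt% Si.
17.70% − 17.02% gives a difference of 0.68 percentage points.

0.68 percentage points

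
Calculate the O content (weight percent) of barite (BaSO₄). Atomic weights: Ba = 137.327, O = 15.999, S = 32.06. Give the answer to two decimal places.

27.42 weight percent

Formula mass = 1*137.327 + 1*32.06 + 4*15.999 = 233.383 g/mol, of which 63.996 g is O.
So O makes up 63.996/233.383 = 0.2742 of the mass, i.e. 27.42%.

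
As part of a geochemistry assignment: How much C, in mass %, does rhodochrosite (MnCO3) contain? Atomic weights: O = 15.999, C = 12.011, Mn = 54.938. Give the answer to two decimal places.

10.45 mass %

M(MnCO3) = 114.946 g/mol.
C contributes 1 × 12.011 = 12.011 g per mole.
12.011/114.946 = 0.1045 → 10.45%.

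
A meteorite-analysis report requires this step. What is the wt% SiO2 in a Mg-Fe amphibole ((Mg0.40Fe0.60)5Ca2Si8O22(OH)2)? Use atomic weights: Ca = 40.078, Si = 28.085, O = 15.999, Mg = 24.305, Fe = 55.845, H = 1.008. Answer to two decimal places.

53.00 wt%

Molar mass of (Mg0.40Fe0.60)5Ca2Si8O22(OH)2 = 2*24.305 + 3*55.845 + 2*40.078 + 8*28.085 + 24*15.999 + 2*1.008 = 906.973 g/mol.
Each formula unit contains 8 Si, equivalent to 8/1 = 8.0000 mol SiO2.
M(SiO2) = 1×28.085 + 2×15.999 = 60.083 g/mol.
Mass of SiO2 per formula unit = 8.0000 × 60.083 = 480.664 g.
SiO2 wt% = 480.664 / 906.973 × 100 = 53.00%.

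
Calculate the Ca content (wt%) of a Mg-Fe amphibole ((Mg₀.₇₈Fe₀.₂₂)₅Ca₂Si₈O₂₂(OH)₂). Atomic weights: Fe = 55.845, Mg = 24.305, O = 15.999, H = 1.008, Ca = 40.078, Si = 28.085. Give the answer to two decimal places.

9.46 wt%

Formula mass = 3.90×24.305 + 1.10×55.845 + 2×40.078 + 8×28.085 + 24×15.999 + 2×1.008 = 847.047 g/mol, of which 80.156 g is Ca.
So Ca makes up 80.156/847.047 = 0.0946 of the mass, i.e. 9.46%.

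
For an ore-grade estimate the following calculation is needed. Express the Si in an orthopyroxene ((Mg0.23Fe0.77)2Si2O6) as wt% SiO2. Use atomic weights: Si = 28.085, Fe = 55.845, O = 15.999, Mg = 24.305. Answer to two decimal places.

48.19 wt%

Formula mass = 249.346 g/mol.
2 Si → 2.0000 mol SiO2 per formula unit; M(SiO2) = 60.083, so SiO2 mass = 120.166 g.
120.166/249.346 × 100 = 48.19 wt%.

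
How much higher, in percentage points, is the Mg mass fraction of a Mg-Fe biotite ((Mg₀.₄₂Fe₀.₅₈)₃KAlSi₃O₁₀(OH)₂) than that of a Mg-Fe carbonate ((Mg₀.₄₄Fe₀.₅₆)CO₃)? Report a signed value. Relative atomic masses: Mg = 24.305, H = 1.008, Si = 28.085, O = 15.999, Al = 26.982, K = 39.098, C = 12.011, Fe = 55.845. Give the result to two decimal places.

First mineral: 30.624 g Mg in 472.134 g formula = 6.49 wt% Mg.
Second mineral: 10.694 g Mg in 101.975 g formula = 10.49 wt% Mg.
6.49% − 10.49% gives a difference of -4.00 percentage points.

-4.00 percentage points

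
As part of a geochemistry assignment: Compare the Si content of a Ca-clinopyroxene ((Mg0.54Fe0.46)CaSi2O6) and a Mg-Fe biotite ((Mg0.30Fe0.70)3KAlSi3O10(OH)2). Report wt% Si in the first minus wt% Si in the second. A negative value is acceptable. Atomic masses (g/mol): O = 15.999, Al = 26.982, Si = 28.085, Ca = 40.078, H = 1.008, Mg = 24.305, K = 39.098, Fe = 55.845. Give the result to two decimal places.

6.88 percentage points

Si in (Mg0.54Fe0.46)CaSi2O6: molar mass 231.055 g/mol; 2×28.085 = 56.170 g → 24.31 wt%.
Si in (Mg0.30Fe0.70)3KAlSi3O10(OH)2: molar mass 483.488 g/mol; 3×28.085 = 84.255 g → 17.43 wt%.
Difference = 24.31 − 17.43 = 6.88 percentage points.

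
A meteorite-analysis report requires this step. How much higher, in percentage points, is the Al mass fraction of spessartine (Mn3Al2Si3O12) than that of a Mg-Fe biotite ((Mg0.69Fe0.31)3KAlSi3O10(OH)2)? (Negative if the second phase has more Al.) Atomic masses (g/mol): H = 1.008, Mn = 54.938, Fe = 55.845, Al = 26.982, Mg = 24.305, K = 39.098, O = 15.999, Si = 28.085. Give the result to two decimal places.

4.86 percentage points

M(Mn3Al2Si3O12) = 495.021 g/mol, so wt% Al = 53.964/495.021 × 100 = 10.90%.
M((Mg0.69Fe0.31)3KAlSi3O10(OH)2) = 446.586 g/mol, so wt% Al = 26.982/446.586 × 100 = 6.04%.
10.90 − 6.04 = 4.86 pp.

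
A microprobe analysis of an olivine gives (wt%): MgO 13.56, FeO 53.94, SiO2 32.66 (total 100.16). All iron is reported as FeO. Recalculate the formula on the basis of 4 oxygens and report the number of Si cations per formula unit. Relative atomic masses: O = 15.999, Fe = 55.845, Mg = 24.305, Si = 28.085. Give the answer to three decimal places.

13.56 wt% MgO ÷ 40.304 g/mol = 0.33644 mol, giving 0.33644 Mg and 0.33644 O.
53.94 wt% FeO ÷ 71.844 g/mol = 0.75079 mol, giving 0.75079 Fe and 0.75079 O.
32.66 wt% SiO2 ÷ 60.083 g/mol = 0.54358 mol, giving 0.54358 Si and 1.08716 O.
Oxygen sums to 2.17439; scaling by 4/2.17439 = 1.83960 puts the formula on 4 O.
Si: 0.54358 × 1.83960 = 1.000 atoms per formula unit.

1.000 Si apfu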